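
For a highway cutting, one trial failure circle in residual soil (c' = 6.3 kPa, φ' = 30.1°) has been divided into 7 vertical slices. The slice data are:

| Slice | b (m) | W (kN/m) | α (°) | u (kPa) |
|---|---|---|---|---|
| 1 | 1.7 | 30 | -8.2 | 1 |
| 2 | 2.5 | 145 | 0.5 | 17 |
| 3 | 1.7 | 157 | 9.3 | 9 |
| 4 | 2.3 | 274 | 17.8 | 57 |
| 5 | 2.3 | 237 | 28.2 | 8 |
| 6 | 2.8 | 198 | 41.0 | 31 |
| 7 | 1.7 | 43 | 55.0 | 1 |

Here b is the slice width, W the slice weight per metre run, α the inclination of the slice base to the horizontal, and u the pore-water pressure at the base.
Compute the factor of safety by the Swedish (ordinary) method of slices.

FS = 1.25

Ordinary method of slices: FS = Σ[c'·Δl_i + (W_i cosα_i − u_i·Δl_i)·tanφ'] / Σ W_i sinα_i, with Δl_i = b_i / cosα_i.
Slice 1: Δl = 1.7/cos(-8.2°) = 1.718 m; N'_1 = 30·cos(-8.2°) − 1·1.718 = 28.0; c'Δl = 10.82; W sinα = -4.3
Slice 2: Δl = 2.5/cos0.5° = 2.500 m; N'_2 = 145·cos0.5° − 17·2.500 = 102.5; c'Δl = 15.75; W sinα = 1.3
Slice 3: Δl = 1.7/cos9.3° = 1.723 m; N'_3 = 157·cos9.3° − 9·1.723 = 139.4; c'Δl = 10.85; W sinα = 25.4
Slice 4: Δl = 2.3/cos17.8° = 2.416 m; N'_4 = 274·cos17.8° − 57·2.416 = 123.2; c'Δl = 15.22; W sinα = 83.8
Slice 5: Δl = 2.3/cos28.2° = 2.610 m; N'_5 = 237·cos28.2° − 8·2.610 = 188.0; c'Δl = 16.44; W sinα = 112.0
Slice 6: Δl = 2.8/cos41.0° = 3.710 m; N'_6 = 198·cos41.0° − 31·3.710 = 34.4; c'Δl = 23.37; W sinα = 129.9
Slice 7: Δl = 1.7/cos55.0° = 2.964 m; N'_7 = 43·cos55.0° − 1·2.964 = 21.7; c'Δl = 18.67; W sinα = 35.2
Σc'Δl = 111.1 kN/m; ΣN' = 637.2 kN/m; ΣW sinα = 383.2 kN/m
Resisting = 111.1 + 637.2·tan30.1° = 111.1 + 369.4 = 480.5 kN/m
FS = 480.5 / 383.2 = 1.254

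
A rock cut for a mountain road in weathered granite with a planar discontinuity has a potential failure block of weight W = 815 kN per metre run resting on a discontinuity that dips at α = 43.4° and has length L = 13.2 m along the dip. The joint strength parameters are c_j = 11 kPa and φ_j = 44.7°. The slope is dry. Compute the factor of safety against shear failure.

Resolving the block weight along and normal to the plane and applying the Mohr–Coulomb strength on the joint:
N' = W cosα = 815·cos43.4° = 592.2 kN/m
Driving force T = W sinα = 815·sin43.4° = 560.0 kN/m
Resisting force R = c_j·L + N'·tanφ_j = 11·13.2 + 592.2·tan44.7° = 145.2 + 586.0 = 731.2 kN/m
FS = R / T = 731.2 / 560.0 = 1.306

FS = 1.31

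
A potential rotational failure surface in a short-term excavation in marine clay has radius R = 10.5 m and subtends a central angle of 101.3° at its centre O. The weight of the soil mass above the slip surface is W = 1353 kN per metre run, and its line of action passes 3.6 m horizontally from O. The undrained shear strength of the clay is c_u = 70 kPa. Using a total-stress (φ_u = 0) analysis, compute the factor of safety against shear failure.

FS = 2.80

Taking moments about the centre O, the resisting moment is provided by the undrained shear strength acting along the arc:
Arc length L_a = R·θ = 10.5·(101.3°·π/180) = 10.5·1.7680 = 18.56 m
M_R = c_u·L_a·R = 70·18.56·10.5 = 13644.7 kN·m/m
M_D = W·d = 1353·3.6 = 4870.8 kN·m/m
FS = M_R / M_D = 13644.7 / 4870.8 = 2.801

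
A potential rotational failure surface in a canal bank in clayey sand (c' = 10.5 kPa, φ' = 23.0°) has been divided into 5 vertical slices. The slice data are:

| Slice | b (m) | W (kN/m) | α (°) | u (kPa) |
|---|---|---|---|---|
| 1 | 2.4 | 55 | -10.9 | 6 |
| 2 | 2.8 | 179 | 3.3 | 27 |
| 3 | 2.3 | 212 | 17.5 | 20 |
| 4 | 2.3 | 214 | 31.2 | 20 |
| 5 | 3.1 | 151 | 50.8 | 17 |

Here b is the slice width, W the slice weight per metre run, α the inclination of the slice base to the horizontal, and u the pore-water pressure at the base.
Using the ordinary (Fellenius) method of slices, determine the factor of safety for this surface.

Ordinary method of slices: FS = Σ[c'·Δl_i + (W_i cosα_i − u_i·Δl_i)·tanφ'] / Σ W_i sinα_i, with Δl_i = b_i / cosα_i.
Slice 1: Δl = 2.4/cos(-10.9°) = 2.444 m; N'_1 = 55·cos(-10.9°) − 6·2.444 = 39.3; c'Δl = 25.66; W sinα = -10.4
Slice 2: Δl = 2.8/cos3.3° = 2.805 m; N'_2 = 179·cos3.3° − 27·2.805 = 103.0; c'Δl = 29.45; W sinα = 10.3
Slice 3: Δl = 2.3/cos17.5° = 2.412 m; N'_3 = 212·cos17.5° − 20·2.412 = 154.0; c'Δl = 25.32; W sinα = 63.7
Slice 4: Δl = 2.3/cos31.2° = 2.689 m; N'_4 = 214·cos31.2° − 20·2.689 = 129.3; c'Δl = 28.23; W sinα = 110.9
Slice 5: Δl = 3.1/cos50.8° = 4.905 m; N'_5 = 151·cos50.8° − 17·4.905 = 12.1; c'Δl = 51.50; W sinα = 117.0
Σc'Δl = 160.2 kN/m; ΣN' = 437.6 kN/m; ΣW sinα = 291.5 kN/m
Resisting = 160.2 + 437.6·tan23.0° = 160.2 + 185.8 = 345.9 kN/m
FS = 345.9 / 291.5 = 1.187

FS = 1.19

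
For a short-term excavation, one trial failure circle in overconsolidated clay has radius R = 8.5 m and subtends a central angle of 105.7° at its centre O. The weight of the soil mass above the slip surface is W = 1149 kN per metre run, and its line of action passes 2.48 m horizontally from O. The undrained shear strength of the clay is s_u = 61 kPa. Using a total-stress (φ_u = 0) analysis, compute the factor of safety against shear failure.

FS = 2.85

Taking moments about the centre O, the resisting moment is provided by the undrained shear strength acting along the arc:
Arc length L_a = R·θ = 8.5·(105.7°·π/180) = 8.5·1.8448 = 15.68 m
M_R = s_u·L_a·R = 61·15.68·8.5 = 8130.6 kN·m/m
M_D = W·d = 1149·2.48 = 2849.5 kN·m/m
FS = M_R / M_D = 8130.6 / 2849.5 = 2.853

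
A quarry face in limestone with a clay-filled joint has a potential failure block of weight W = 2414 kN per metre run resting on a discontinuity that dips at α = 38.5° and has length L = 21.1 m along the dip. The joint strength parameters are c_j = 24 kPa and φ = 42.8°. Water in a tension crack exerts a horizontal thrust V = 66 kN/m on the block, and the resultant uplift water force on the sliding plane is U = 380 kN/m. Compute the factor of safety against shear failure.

Resolving the block weight along and normal to the plane and applying the Mohr–Coulomb strength on the joint:
N' = W cosα − U − V sinα = 2414·cos38.5° − 380 − 66·sin38.5° = 1468.1 kN/m
Driving force T = W sinα + V cosα = 2414·sin38.5° + 66·cos38.5° = 1554.4 kN/m
Resisting force R = c_j·L + N'·tanφ = 24·21.1 + 1468.1·tan42.8° = 506.4 + 1359.5 = 1865.9 kN/m
FS = R / T = 1865.9 / 1554.4 = 1.200

FS = 1.20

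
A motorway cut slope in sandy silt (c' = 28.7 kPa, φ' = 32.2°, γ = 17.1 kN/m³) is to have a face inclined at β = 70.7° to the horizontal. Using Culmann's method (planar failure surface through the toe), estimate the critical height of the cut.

Culmann's analysis gives the critical failure plane at α_cr = (β + φ')/2 = (70.7 + 32.2)/2 = 51.5°, and the critical height
H_c = (4c'/γ) · sinβ cosφ' / [1 − cos(β − φ')]
    = (4·28.7/17.1) · sin70.7°·cos32.2° / [1 − cos(38.5°)]
    = 6.713 · 0.9438·0.8462 / [1 − 0.7826]
    = 6.713 · 0.7986 / 0.2174
    = 24.66 m

H_c = 24.66 m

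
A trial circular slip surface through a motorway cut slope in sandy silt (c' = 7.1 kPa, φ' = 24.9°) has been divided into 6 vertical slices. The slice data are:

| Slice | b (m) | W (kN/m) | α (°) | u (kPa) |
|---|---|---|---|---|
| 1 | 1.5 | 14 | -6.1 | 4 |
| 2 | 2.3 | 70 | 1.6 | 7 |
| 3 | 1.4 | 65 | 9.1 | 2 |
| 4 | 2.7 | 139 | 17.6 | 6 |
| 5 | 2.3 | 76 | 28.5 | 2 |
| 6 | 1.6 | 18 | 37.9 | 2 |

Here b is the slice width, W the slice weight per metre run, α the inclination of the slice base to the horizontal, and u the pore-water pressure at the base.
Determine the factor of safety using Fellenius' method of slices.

Ordinary method of slices: FS = Σ[c'·Δl_i + (W_i cosα_i − u_i·Δl_i)·tanφ'] / Σ W_i sinα_i, with Δl_i = b_i / cosα_i.
Slice 1: Δl = 1.5/cos(-6.1°) = 1.509 m; N'_1 = 14·cos(-6.1°) − 4·1.509 = 7.9; c'Δl = 10.71; W sinα = -1.5
Slice 2: Δl = 2.3/cos1.6° = 2.301 m; N'_2 = 70·cos1.6° − 7·2.301 = 53.9; c'Δl = 16.34; W sinα = 2.0
Slice 3: Δl = 1.4/cos9.1° = 1.418 m; N'_3 = 65·cos9.1° − 2·1.418 = 61.3; c'Δl = 10.07; W sinα = 10.3
Slice 4: Δl = 2.7/cos17.6° = 2.833 m; N'_4 = 139·cos17.6° − 6·2.833 = 115.5; c'Δl = 20.11; W sinα = 42.0
Slice 5: Δl = 2.3/cos28.5° = 2.617 m; N'_5 = 76·cos28.5° − 2·2.617 = 61.6; c'Δl = 18.58; W sinα = 36.3
Slice 6: Δl = 1.6/cos37.9° = 2.028 m; N'_6 = 18·cos37.9° − 2·2.028 = 10.1; c'Δl = 14.40; W sinα = 11.1
Σc'Δl = 90.2 kN/m; ΣN' = 310.3 kN/m; ΣW sinα = 100.1 kN/m
Resisting = 90.2 + 310.3·tan24.9° = 90.2 + 144.0 = 234.2 kN/m
FS = 234.2 / 100.1 = 2.340

FS = 2.34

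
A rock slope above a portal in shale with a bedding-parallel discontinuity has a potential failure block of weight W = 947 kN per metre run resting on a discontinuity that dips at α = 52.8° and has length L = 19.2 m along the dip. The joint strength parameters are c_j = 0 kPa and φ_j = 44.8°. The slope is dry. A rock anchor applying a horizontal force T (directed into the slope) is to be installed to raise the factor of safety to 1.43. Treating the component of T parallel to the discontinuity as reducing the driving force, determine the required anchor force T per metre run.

Resolving forces along and normal to the sliding plane, with the horizontal anchor force T adding T·sinα to the effective normal force and T·cosα acting up the plane against the driving force:
FS = [c_jL + (W cosα + T sinα) tanφ_j] / [W sinα − T cosα]
Without the anchor: N' = 572.6 kN/m, driving T_d = 754.3 kN/m, resisting R = 0·19.2 + 572.6·tan44.8° = 568.6 kN/m, FS = 0.75.
Setting FS = 1.43 and solving for T:
1.43·(754.3 − T cos52.8°) = 568.6 + T sin52.8°·tan44.8°
T·(sin52.8°·tan44.8° + 1.43·cos52.8°) = 1.43·754.3 − 568.6
T·(0.7965·0.9930 + 1.43·0.6046) = 1078.7 − 568.6 = 510.1
T·1.6556 = 510.1
T = 308.1 kN/m

T = 308 kN/m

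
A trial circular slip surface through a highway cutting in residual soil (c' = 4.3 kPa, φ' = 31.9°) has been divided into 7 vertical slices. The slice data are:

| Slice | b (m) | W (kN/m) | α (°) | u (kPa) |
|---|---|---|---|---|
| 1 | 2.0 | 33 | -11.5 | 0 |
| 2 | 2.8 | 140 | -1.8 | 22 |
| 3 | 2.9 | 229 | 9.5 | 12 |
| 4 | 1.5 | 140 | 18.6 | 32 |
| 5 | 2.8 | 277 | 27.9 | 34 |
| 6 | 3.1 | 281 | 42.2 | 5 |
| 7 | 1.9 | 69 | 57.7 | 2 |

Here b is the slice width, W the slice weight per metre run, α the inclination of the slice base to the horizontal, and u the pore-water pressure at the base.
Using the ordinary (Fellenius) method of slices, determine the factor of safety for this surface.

FS = 1.22

Ordinary method of slices: FS = Σ[c'·Δl_i + (W_i cosα_i − u_i·Δl_i)·tanφ'] / Σ W_i sinα_i, with Δl_i = b_i / cosα_i.
Slice 1: Δl = 2.0/cos(-11.5°) = 2.041 m; N'_1 = 33·cos(-11.5°) − 0·2.041 = 32.3; c'Δl = 8.78; W sinα = -6.6
Slice 2: Δl = 2.8/cos(-1.8°) = 2.801 m; N'_2 = 140·cos(-1.8°) − 22·2.801 = 78.3; c'Δl = 12.05; W sinα = -4.4
Slice 3: Δl = 2.9/cos9.5° = 2.940 m; N'_3 = 229·cos9.5° − 12·2.940 = 190.6; c'Δl = 12.64; W sinα = 37.8
Slice 4: Δl = 1.5/cos18.6° = 1.583 m; N'_4 = 140·cos18.6° − 32·1.583 = 82.0; c'Δl = 6.81; W sinα = 44.7
Slice 5: Δl = 2.8/cos27.9° = 3.168 m; N'_5 = 277·cos27.9° − 34·3.168 = 137.1; c'Δl = 13.62; W sinα = 129.6
Slice 6: Δl = 3.1/cos42.2° = 4.185 m; N'_6 = 281·cos42.2° − 5·4.185 = 187.2; c'Δl = 17.99; W sinα = 188.8
Slice 7: Δl = 1.9/cos57.7° = 3.556 m; N'_7 = 69·cos57.7° − 2·3.556 = 29.8; c'Δl = 15.29; W sinα = 58.3
Σc'Δl = 87.2 kN/m; ΣN' = 737.3 kN/m; ΣW sinα = 448.2 kN/m
Resisting = 87.2 + 737.3·tan31.9° = 87.2 + 459.0 = 546.1 kN/m
FS = 546.1 / 448.2 = 1.219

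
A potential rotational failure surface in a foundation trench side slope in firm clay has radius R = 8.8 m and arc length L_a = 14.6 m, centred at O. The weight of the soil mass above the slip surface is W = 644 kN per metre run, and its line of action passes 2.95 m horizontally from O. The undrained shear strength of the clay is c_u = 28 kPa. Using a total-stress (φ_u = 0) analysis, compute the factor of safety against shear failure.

FS = 1.89

Taking moments about the centre O, the resisting moment is provided by the undrained shear strength acting along the arc:
M_R = c_u·L_a·R = 28·14.60·8.8 = 3597.4 kN·m/m
M_D = W·d = 644·2.95 = 1899.8 kN·m/m
FS = M_R / M_D = 3597.4 / 1899.8 = 1.894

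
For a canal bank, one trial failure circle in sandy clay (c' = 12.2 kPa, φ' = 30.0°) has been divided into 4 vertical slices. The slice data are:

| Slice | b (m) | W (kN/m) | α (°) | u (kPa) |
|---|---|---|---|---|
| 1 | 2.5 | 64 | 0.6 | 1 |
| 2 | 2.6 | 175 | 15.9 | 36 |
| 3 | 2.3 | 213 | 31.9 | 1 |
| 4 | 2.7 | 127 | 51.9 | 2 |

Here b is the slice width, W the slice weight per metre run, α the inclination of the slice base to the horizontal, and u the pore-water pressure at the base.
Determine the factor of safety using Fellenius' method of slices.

FS = 1.41

Ordinary method of slices: FS = Σ[c'·Δl_i + (W_i cosα_i − u_i·Δl_i)·tanφ'] / Σ W_i sinα_i, with Δl_i = b_i / cosα_i.
Slice 1: Δl = 2.5/cos0.6° = 2.500 m; N'_1 = 64·cos0.6° − 1·2.500 = 61.5; c'Δl = 30.50; W sinα = 0.7
Slice 2: Δl = 2.6/cos15.9° = 2.703 m; N'_2 = 175·cos15.9° − 36·2.703 = 71.0; c'Δl = 32.98; W sinα = 47.9
Slice 3: Δl = 2.3/cos31.9° = 2.709 m; N'_3 = 213·cos31.9° − 1·2.709 = 178.1; c'Δl = 33.05; W sinα = 112.6
Slice 4: Δl = 2.7/cos51.9° = 4.376 m; N'_4 = 127·cos51.9° − 2·4.376 = 69.6; c'Δl = 53.38; W sinα = 99.9
Σc'Δl = 149.9 kN/m; ΣN' = 380.2 kN/m; ΣW sinα = 261.1 kN/m
Resisting = 149.9 + 380.2·tan30.0° = 149.9 + 219.5 = 369.4 kN/m
FS = 369.4 / 261.1 = 1.415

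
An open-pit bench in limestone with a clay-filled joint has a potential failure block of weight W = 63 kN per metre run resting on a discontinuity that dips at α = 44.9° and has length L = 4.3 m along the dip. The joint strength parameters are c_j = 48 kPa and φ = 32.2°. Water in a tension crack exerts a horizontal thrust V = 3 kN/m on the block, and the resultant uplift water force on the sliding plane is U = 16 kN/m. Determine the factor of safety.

FS = 4.79

Resolving the block weight along and normal to the plane and applying the Mohr–Coulomb strength on the joint:
N' = W cosα − U − V sinα = 63·cos44.9° − 16 − 3·sin44.9° = 26.5 kN/m
Driving force T = W sinα + V cosα = 63·sin44.9° + 3·cos44.9° = 46.6 kN/m
Resisting force R = c_j·L + N'·tanφ = 48·4.3 + 26.5·tan32.2° = 206.4 + 16.7 = 223.1 kN/m
FS = R / T = 223.1 / 46.6 = 4.788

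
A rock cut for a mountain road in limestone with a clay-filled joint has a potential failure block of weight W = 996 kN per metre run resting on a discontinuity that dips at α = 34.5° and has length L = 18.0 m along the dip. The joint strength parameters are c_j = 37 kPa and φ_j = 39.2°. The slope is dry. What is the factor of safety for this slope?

FS = 2.37

Resolving the block weight along and normal to the plane and applying the Mohr–Coulomb strength on the joint:
N' = W cosα = 996·cos34.5° = 820.8 kN/m
Driving force T = W sinα = 996·sin34.5° = 564.1 kN/m
Resisting force R = c_j·L + N'·tanφ_j = 37·18.0 + 820.8·tan39.2° = 666.0 + 669.5 = 1335.5 kN/m
FS = R / T = 1335.5 / 564.1 = 2.367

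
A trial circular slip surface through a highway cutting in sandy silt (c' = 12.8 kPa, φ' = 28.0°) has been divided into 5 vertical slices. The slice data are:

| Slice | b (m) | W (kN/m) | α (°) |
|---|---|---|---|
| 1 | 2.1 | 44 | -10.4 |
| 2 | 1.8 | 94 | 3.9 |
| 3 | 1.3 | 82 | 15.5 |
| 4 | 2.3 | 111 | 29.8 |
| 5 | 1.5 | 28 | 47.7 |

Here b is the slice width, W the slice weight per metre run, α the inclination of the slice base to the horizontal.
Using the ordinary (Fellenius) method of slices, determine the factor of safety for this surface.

Ordinary method of slices: FS = Σ[c'·Δl_i + (W_i cosα_i)·tanφ'] / Σ W_i sinα_i, with Δl_i = b_i / cosα_i.
Slice 1: Δl = 2.1/cos(-10.4°) = 2.135 m; N'_1 = 44·cos(-10.4°) = 43.3; c'Δl = 27.33; W sinα = -7.9
Slice 2: Δl = 1.8/cos3.9° = 1.804 m; N'_2 = 94·cos3.9° = 93.8; c'Δl = 23.09; W sinα = 6.4
Slice 3: Δl = 1.3/cos15.5° = 1.349 m; N'_3 = 82·cos15.5° = 79.0; c'Δl = 17.27; W sinα = 21.9
Slice 4: Δl = 2.3/cos29.8° = 2.650 m; N'_4 = 111·cos29.8° = 96.3; c'Δl = 33.93; W sinα = 55.2
Slice 5: Δl = 1.5/cos47.7° = 2.229 m; N'_5 = 28·cos47.7° = 18.8; c'Δl = 28.53; W sinα = 20.7
Σc'Δl = 130.1 kN/m; ΣN' = 331.2 kN/m; ΣW sinα = 96.2 kN/m
Resisting = 130.1 + 331.2·tan28.0° = 130.1 + 176.1 = 306.3 kN/m
FS = 306.3 / 96.2 = 3.182

FS = 3.18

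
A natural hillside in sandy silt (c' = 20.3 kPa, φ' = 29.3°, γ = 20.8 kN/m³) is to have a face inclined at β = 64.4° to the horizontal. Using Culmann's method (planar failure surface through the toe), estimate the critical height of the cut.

H_c = 16.88 m

Culmann's analysis gives the critical failure plane at α_cr = (β + φ')/2 = (64.4 + 29.3)/2 = 46.9°, and the critical height
H_c = (4c'/γ) · sinβ cosφ' / [1 − cos(β − φ')]
    = (4·20.3/20.8) · sin64.4°·cos29.3° / [1 − cos(35.1°)]
    = 3.904 · 0.9018·0.8721 / [1 − 0.8181]
    = 3.904 · 0.7865 / 0.1819
    = 16.88 m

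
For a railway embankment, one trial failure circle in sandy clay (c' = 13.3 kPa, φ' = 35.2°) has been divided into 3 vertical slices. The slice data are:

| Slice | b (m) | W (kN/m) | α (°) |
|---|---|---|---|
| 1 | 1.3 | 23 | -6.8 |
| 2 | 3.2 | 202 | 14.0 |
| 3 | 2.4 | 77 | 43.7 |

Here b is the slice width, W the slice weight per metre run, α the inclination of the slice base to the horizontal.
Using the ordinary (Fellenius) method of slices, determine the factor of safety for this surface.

FS = 3.01

Ordinary method of slices: FS = Σ[c'·Δl_i + (W_i cosα_i)·tanφ'] / Σ W_i sinα_i, with Δl_i = b_i / cosα_i.
Slice 1: Δl = 1.3/cos(-6.8°) = 1.309 m; N'_1 = 23·cos(-6.8°) = 22.8; c'Δl = 17.41; W sinα = -2.7
Slice 2: Δl = 3.2/cos14.0° = 3.298 m; N'_2 = 202·cos14.0° = 196.0; c'Δl = 43.86; W sinα = 48.9
Slice 3: Δl = 2.4/cos43.7° = 3.320 m; N'_3 = 77·cos43.7° = 55.7; c'Δl = 44.15; W sinα = 53.2
Σc'Δl = 105.4 kN/m; ΣN' = 274.5 kN/m; ΣW sinα = 99.3 kN/m
Resisting = 105.4 + 274.5·tan35.2° = 105.4 + 193.6 = 299.1 kN/m
FS = 299.1 / 99.3 = 3.010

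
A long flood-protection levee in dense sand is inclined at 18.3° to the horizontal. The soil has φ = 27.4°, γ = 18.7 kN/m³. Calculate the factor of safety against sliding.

FS = 1.57

For a dry cohesionless infinite slope the factor of safety is FS = tanφ / tanβ.
FS = tan27.4° / tan18.3° = 0.5184 / 0.3307 = 1.567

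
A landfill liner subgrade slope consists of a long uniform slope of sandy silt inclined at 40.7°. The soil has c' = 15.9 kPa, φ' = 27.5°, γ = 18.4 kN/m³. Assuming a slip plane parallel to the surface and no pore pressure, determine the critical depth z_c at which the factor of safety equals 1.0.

z_c = 4.43 m

Setting FS = 1.00 in FS = [c' + γz cos²β tanφ'] / [γz sinβ cosβ] and solving for z:
z = c' / [γ cosβ (FS·sinβ − cosβ·tanφ')]
  = 15.9 / [18.4·cos40.7°·(1.00·sin40.7° − cos40.7°·tan27.5°)]
  = 15.9 / [18.4·0.7581·(1.00·0.6521 − 0.7581·0.5206)]
  = 15.9 / 3.5912 = 4.428 m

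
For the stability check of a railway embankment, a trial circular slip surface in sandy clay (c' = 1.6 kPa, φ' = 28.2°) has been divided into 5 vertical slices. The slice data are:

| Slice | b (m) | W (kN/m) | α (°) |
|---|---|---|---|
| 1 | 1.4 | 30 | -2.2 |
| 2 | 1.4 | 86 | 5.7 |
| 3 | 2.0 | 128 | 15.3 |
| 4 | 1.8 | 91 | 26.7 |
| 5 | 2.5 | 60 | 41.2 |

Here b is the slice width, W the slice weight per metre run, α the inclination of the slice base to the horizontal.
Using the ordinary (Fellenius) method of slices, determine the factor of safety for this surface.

Ordinary method of slices: FS = Σ[c'·Δl_i + (W_i cosα_i)·tanφ'] / Σ W_i sinα_i, with Δl_i = b_i / cosα_i.
Slice 1: Δl = 1.4/cos(-2.2°) = 1.401 m; N'_1 = 30·cos(-2.2°) = 30.0; c'Δl = 2.24; W sinα = -1.2
Slice 2: Δl = 1.4/cos5.7° = 1.407 m; N'_2 = 86·cos5.7° = 85.6; c'Δl = 2.25; W sinα = 8.5
Slice 3: Δl = 2.0/cos15.3° = 2.073 m; N'_3 = 128·cos15.3° = 123.5; c'Δl = 3.32; W sinα = 33.8
Slice 4: Δl = 1.8/cos26.7° = 2.015 m; N'_4 = 91·cos26.7° = 81.3; c'Δl = 3.22; W sinα = 40.9
Slice 5: Δl = 2.5/cos41.2° = 3.323 m; N'_5 = 60·cos41.2° = 45.1; c'Δl = 5.32; W sinα = 39.5
Σc'Δl = 16.4 kN/m; ΣN' = 365.5 kN/m; ΣW sinα = 121.6 kN/m
Resisting = 16.4 + 365.5·tan28.2° = 16.4 + 196.0 = 212.3 kN/m
FS = 212.3 / 121.6 = 1.746

FS = 1.75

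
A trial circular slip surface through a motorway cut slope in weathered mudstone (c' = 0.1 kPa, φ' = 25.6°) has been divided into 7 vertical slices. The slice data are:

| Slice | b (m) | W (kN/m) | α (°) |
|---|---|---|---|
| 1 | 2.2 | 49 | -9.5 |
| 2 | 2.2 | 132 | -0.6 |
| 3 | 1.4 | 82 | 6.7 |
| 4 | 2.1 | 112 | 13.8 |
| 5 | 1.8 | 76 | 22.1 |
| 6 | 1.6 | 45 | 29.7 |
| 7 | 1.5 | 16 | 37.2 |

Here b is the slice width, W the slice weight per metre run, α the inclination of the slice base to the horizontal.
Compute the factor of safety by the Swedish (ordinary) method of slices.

FS = 2.72

Ordinary method of slices: FS = Σ[c'·Δl_i + (W_i cosα_i)·tanφ'] / Σ W_i sinα_i, with Δl_i = b_i / cosα_i.
Slice 1: Δl = 2.2/cos(-9.5°) = 2.231 m; N'_1 = 49·cos(-9.5°) = 48.3; c'Δl = 0.22; W sinα = -8.1
Slice 2: Δl = 2.2/cos(-0.6°) = 2.200 m; N'_2 = 132·cos(-0.6°) = 132.0; c'Δl = 0.22; W sinα = -1.4
Slice 3: Δl = 1.4/cos6.7° = 1.410 m; N'_3 = 82·cos6.7° = 81.4; c'Δl = 0.14; W sinα = 9.6
Slice 4: Δl = 2.1/cos13.8° = 2.162 m; N'_4 = 112·cos13.8° = 108.8; c'Δl = 0.22; W sinα = 26.7
Slice 5: Δl = 1.8/cos22.1° = 1.943 m; N'_5 = 76·cos22.1° = 70.4; c'Δl = 0.19; W sinα = 28.6
Slice 6: Δl = 1.6/cos29.7° = 1.842 m; N'_6 = 45·cos29.7° = 39.1; c'Δl = 0.18; W sinα = 22.3
Slice 7: Δl = 1.5/cos37.2° = 1.883 m; N'_7 = 16·cos37.2° = 12.7; c'Δl = 0.19; W sinα = 9.7
Σc'Δl = 1.4 kN/m; ΣN' = 492.8 kN/m; ΣW sinα = 87.4 kN/m
Resisting = 1.4 + 492.8·tan25.6° = 1.4 + 236.1 = 237.5 kN/m
FS = 237.5 / 87.4 = 2.718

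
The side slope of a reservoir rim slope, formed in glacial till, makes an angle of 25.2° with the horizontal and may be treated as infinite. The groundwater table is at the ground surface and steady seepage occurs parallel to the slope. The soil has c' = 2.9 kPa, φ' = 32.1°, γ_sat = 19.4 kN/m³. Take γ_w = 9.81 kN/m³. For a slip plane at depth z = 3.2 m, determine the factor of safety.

With seepage parallel to the slope and the water table at the surface, the effective normal stress on the slip plane uses the buoyant unit weight γ' = γ_sat − γ_w while the driving shear stress uses γ_sat:
FS = [c' + γ' z cos²β tanφ'] / [γ_sat z sinβ cosβ]
γ' = 19.4 − 9.81 = 9.59 kN/m³
Numerator = 2.9 + 9.59·3.2·cos²25.2°·tan32.1° = 2.9 + 9.59·3.2·0.8187·0.6273 = 18.661 kPa
Denominator = 19.4·3.2·sin25.2°·cos25.2° = 19.4·3.2·0.4258·0.9048 = 23.917 kPa
FS = 18.661 / 23.917 = 0.780

FS = 0.78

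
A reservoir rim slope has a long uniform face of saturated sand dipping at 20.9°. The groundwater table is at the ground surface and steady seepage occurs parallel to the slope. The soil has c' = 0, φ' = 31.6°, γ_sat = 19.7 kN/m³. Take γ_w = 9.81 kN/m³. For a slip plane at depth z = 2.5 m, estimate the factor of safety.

FS = 0.81

With seepage parallel to the slope and the water table at the surface, the effective normal stress on the slip plane uses the buoyant unit weight γ' = γ_sat − γ_w while the driving shear stress uses γ_sat:
FS = [c' + γ' z cos²β tanφ'] / [γ_sat z sinβ cosβ]
(For c' = 0 this reduces to FS = (γ'/γ_sat)·tanφ'/tanβ.)
γ' = 19.7 − 9.81 = 9.89 kN/m³
Numerator = 0.0 + 9.89·2.5·cos²20.9°·tan31.6° = 0.0 + 9.89·2.5·0.8727·0.6152 = 13.275 kPa
Denominator = 19.7·2.5·sin20.9°·cos20.9° = 19.7·2.5·0.3567·0.9342 = 16.413 kPa
FS = 13.275 / 16.413 = 0.809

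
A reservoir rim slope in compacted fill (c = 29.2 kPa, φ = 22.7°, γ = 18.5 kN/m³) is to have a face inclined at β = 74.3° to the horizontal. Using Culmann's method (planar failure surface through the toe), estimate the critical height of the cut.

H_c = 14.80 m

Culmann's analysis gives the critical failure plane at α_cr = (β + φ)/2 = (74.3 + 22.7)/2 = 48.5°, and the critical height
H_c = (4c/γ) · sinβ cosφ / [1 − cos(β − φ)]
    = (4·29.2/18.5) · sin74.3°·cos22.7° / [1 − cos(51.6°)]
    = 6.314 · 0.9627·0.9225 / [1 − 0.6211]
    = 6.314 · 0.8881 / 0.3789
    = 14.80 m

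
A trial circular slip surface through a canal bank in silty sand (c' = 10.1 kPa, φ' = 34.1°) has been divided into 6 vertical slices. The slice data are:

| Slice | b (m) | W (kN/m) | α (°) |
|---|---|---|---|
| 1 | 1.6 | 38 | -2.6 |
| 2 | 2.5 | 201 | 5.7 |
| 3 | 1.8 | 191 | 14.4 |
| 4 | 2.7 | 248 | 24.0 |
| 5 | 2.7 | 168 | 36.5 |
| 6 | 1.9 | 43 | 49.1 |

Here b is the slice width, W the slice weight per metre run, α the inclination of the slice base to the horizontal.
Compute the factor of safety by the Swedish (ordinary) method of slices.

Ordinary method of slices: FS = Σ[c'·Δl_i + (W_i cosα_i)·tanφ'] / Σ W_i sinα_i, with Δl_i = b_i / cosα_i.
Slice 1: Δl = 1.6/cos(-2.6°) = 1.602 m; N'_1 = 38·cos(-2.6°) = 38.0; c'Δl = 16.18; W sinα = -1.7
Slice 2: Δl = 2.5/cos5.7° = 2.512 m; N'_2 = 201·cos5.7° = 200.0; c'Δl = 25.38; W sinα = 20.0
Slice 3: Δl = 1.8/cos14.4° = 1.858 m; N'_3 = 191·cos14.4° = 185.0; c'Δl = 18.77; W sinα = 47.5
Slice 4: Δl = 2.7/cos24.0° = 2.956 m; N'_4 = 248·cos24.0° = 226.6; c'Δl = 29.85; W sinα = 100.9
Slice 5: Δl = 2.7/cos36.5° = 3.359 m; N'_5 = 168·cos36.5° = 135.0; c'Δl = 33.92; W sinα = 99.9
Slice 6: Δl = 1.9/cos49.1° = 2.902 m; N'_6 = 43·cos49.1° = 28.2; c'Δl = 29.31; W sinα = 32.5
Σc'Δl = 153.4 kN/m; ΣN' = 812.7 kN/m; ΣW sinα = 299.0 kN/m
Resisting = 153.4 + 812.7·tan34.1° = 153.4 + 550.3 = 703.7 kN/m
FS = 703.7 / 299.0 = 2.353

FS = 2.35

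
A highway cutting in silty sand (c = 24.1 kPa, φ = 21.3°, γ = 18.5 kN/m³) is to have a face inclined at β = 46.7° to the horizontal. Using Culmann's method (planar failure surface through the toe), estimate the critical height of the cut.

Culmann's analysis gives the critical failure plane at α_cr = (β + φ)/2 = (46.7 + 21.3)/2 = 34.0°, and the critical height
H_c = (4c/γ) · sinβ cosφ / [1 − cos(β − φ)]
    = (4·24.1/18.5) · sin46.7°·cos21.3° / [1 − cos(25.4°)]
    = 5.211 · 0.7278·0.9317 / [1 − 0.9033]
    = 5.211 · 0.6781 / 0.0967
    = 36.55 m

H_c = 36.55 m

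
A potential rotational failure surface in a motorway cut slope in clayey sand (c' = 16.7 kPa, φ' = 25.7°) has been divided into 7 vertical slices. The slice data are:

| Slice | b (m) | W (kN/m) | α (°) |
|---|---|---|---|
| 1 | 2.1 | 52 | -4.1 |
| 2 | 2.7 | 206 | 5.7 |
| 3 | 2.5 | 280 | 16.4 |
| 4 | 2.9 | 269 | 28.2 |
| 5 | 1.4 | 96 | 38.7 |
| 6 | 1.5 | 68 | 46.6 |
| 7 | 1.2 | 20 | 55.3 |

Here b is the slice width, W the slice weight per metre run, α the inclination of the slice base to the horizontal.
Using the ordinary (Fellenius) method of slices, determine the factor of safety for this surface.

FS = 2.04

Ordinary method of slices: FS = Σ[c'·Δl_i + (W_i cosα_i)·tanφ'] / Σ W_i sinα_i, with Δl_i = b_i / cosα_i.
Slice 1: Δl = 2.1/cos(-4.1°) = 2.105 m; N'_1 = 52·cos(-4.1°) = 51.9; c'Δl = 35.16; W sinα = -3.7
Slice 2: Δl = 2.7/cos5.7° = 2.713 m; N'_2 = 206·cos5.7° = 205.0; c'Δl = 45.31; W sinα = 20.5
Slice 3: Δl = 2.5/cos16.4° = 2.606 m; N'_3 = 280·cos16.4° = 268.6; c'Δl = 43.52; W sinα = 79.1
Slice 4: Δl = 2.9/cos28.2° = 3.291 m; N'_4 = 269·cos28.2° = 237.1; c'Δl = 54.95; W sinα = 127.1
Slice 5: Δl = 1.4/cos38.7° = 1.794 m; N'_5 = 96·cos38.7° = 74.9; c'Δl = 29.96; W sinα = 60.0
Slice 6: Δl = 1.5/cos46.6° = 2.183 m; N'_6 = 68·cos46.6° = 46.7; c'Δl = 36.46; W sinα = 49.4
Slice 7: Δl = 1.2/cos55.3° = 2.108 m; N'_7 = 20·cos55.3° = 11.4; c'Δl = 35.20; W sinα = 16.4
Σc'Δl = 280.6 kN/m; ΣN' = 895.6 kN/m; ΣW sinα = 348.8 kN/m
Resisting = 280.6 + 895.6·tan25.7° = 280.6 + 431.0 = 711.6 kN/m
FS = 711.6 / 348.8 = 2.040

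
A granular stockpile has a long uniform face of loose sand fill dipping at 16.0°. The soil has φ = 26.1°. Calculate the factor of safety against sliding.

FS = 1.71

For a dry cohesionless infinite slope the factor of safety is FS = tanφ / tanβ.
FS = tan26.1° / tan16.0° = 0.4899 / 0.2867 = 1.708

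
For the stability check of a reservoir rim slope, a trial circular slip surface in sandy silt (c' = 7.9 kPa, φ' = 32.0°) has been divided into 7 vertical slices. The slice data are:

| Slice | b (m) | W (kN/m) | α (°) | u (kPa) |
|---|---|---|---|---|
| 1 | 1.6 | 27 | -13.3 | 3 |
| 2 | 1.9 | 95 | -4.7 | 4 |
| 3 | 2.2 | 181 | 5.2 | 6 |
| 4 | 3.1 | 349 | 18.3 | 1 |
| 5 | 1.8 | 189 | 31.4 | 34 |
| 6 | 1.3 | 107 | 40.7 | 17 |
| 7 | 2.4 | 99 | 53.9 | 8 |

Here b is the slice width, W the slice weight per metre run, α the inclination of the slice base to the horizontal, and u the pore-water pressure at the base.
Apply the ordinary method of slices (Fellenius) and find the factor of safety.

FS = 1.71

Ordinary method of slices: FS = Σ[c'·Δl_i + (W_i cosα_i − u_i·Δl_i)·tanφ'] / Σ W_i sinα_i, with Δl_i = b_i / cosα_i.
Slice 1: Δl = 1.6/cos(-13.3°) = 1.644 m; N'_1 = 27·cos(-13.3°) − 3·1.644 = 21.3; c'Δl = 12.99; W sinα = -6.2
Slice 2: Δl = 1.9/cos(-4.7°) = 1.906 m; N'_2 = 95·cos(-4.7°) − 4·1.906 = 87.1; c'Δl = 15.06; W sinα = -7.8
Slice 3: Δl = 2.2/cos5.2° = 2.209 m; N'_3 = 181·cos5.2° − 6·2.209 = 167.0; c'Δl = 17.45; W sinα = 16.4
Slice 4: Δl = 3.1/cos18.3° = 3.265 m; N'_4 = 349·cos18.3° − 1·3.265 = 328.1; c'Δl = 25.79; W sinα = 109.6
Slice 5: Δl = 1.8/cos31.4° = 2.109 m; N'_5 = 189·cos31.4° − 34·2.109 = 89.6; c'Δl = 16.66; W sinα = 98.5
Slice 6: Δl = 1.3/cos40.7° = 1.715 m; N'_6 = 107·cos40.7° − 17·1.715 = 52.0; c'Δl = 13.55; W sinα = 69.8
Slice 7: Δl = 2.4/cos53.9° = 4.073 m; N'_7 = 99·cos53.9° − 8·4.073 = 25.7; c'Δl = 32.18; W sinα = 80.0
Σc'Δl = 133.7 kN/m; ΣN' = 770.8 kN/m; ΣW sinα = 360.2 kN/m
Resisting = 133.7 + 770.8·tan32.0° = 133.7 + 481.7 = 615.3 kN/m
FS = 615.3 / 360.2 = 1.708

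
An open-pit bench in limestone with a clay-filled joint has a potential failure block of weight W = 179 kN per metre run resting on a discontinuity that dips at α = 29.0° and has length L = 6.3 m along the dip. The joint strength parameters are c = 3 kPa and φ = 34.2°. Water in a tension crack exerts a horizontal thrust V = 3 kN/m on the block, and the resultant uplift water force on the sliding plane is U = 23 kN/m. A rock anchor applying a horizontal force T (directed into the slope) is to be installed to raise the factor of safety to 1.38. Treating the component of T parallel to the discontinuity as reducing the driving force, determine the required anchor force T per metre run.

T = 10 kN/m

Resolving forces along and normal to the sliding plane, with the horizontal anchor force T adding T·sinα to the effective normal force and T·cosα acting up the plane against the driving force:
FS = [cL + (W cosα − U − V sinα + T sinα) tanφ] / [W sinα + V cosα − T cosα]
Without the anchor: N' = 132.1 kN/m, driving T_d = 89.4 kN/m, resisting R = 3·6.3 + 132.1·tan34.2° = 108.7 kN/m, FS = 1.22.
Setting FS = 1.38 and solving for T:
1.38·(89.4 − T cos29.0°) = 108.7 + T sin29.0°·tan34.2°
T·(sin29.0°·tan34.2° + 1.38·cos29.0°) = 1.38·89.4 − 108.7
T·(0.4848·0.6796 + 1.38·0.8746) = 123.4 − 108.7 = 14.7
T·1.5365 = 14.7
T = 9.6 kN/m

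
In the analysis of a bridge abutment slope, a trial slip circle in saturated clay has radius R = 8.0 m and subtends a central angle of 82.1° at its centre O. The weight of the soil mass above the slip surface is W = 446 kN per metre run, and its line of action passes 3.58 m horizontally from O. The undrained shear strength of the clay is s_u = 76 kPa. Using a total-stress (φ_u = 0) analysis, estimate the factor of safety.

Taking moments about the centre O, the resisting moment is provided by the undrained shear strength acting along the arc:
Arc length L_a = R·θ = 8.0·(82.1°·π/180) = 8.0·1.4329 = 11.46 m
M_R = s_u·L_a·R = 76·11.46·8.0 = 6969.7 kN·m/m
M_D = W·d = 446·3.58 = 1596.7 kN·m/m
FS = M_R / M_D = 6969.7 / 1596.7 = 4.365

FS = 4.37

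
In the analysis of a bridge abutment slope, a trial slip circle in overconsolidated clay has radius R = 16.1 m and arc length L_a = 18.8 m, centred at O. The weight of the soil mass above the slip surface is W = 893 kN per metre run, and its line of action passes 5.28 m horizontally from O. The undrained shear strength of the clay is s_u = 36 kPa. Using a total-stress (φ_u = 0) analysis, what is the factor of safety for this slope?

Taking moments about the centre O, the resisting moment is provided by the undrained shear strength acting along the arc:
M_R = s_u·L_a·R = 36·18.80·16.1 = 10896.5 kN·m/m
M_D = W·d = 893·5.28 = 4715.0 kN·m/m
FS = M_R / M_D = 10896.5 / 4715.0 = 2.311

FS = 2.31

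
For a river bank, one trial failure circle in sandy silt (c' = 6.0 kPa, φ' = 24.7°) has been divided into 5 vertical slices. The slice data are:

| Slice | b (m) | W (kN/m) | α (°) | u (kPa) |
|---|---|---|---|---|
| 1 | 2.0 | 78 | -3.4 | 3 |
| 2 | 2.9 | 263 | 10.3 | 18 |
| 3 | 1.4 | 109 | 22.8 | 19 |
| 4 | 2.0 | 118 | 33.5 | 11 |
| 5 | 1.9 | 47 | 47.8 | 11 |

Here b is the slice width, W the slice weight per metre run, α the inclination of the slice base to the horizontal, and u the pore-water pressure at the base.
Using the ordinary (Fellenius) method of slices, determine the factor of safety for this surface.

FS = 1.43

Ordinary method of slices: FS = Σ[c'·Δl_i + (W_i cosα_i − u_i·Δl_i)·tanφ'] / Σ W_i sinα_i, with Δl_i = b_i / cosα_i.
Slice 1: Δl = 2.0/cos(-3.4°) = 2.004 m; N'_1 = 78·cos(-3.4°) − 3·2.004 = 71.9; c'Δl = 12.02; W sinα = -4.6
Slice 2: Δl = 2.9/cos10.3° = 2.947 m; N'_2 = 263·cos10.3° − 18·2.947 = 205.7; c'Δl = 17.68; W sinα = 47.0
Slice 3: Δl = 1.4/cos22.8° = 1.519 m; N'_3 = 109·cos22.8° − 19·1.519 = 71.6; c'Δl = 9.11; W sinα = 42.2
Slice 4: Δl = 2.0/cos33.5° = 2.398 m; N'_4 = 118·cos33.5° − 11·2.398 = 72.0; c'Δl = 14.39; W sinα = 65.1
Slice 5: Δl = 1.9/cos47.8° = 2.829 m; N'_5 = 47·cos47.8° − 11·2.829 = 0.5; c'Δl = 16.97; W sinα = 34.8
Σc'Δl = 70.2 kN/m; ΣN' = 421.7 kN/m; ΣW sinα = 184.6 kN/m
Resisting = 70.2 + 421.7·tan24.7° = 70.2 + 193.9 = 264.1 kN/m
FS = 264.1 / 184.6 = 1.431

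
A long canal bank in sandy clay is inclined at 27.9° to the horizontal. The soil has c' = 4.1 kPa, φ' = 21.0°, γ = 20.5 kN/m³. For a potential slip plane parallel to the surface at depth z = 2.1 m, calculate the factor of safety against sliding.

FS = 0.96

For an infinite slope with a slip plane parallel to the surface (no pore pressure): FS = [c' + γz cos²β tanφ'] / [γz sinβ cosβ].
γz = 20.5·2.1 = 43.05 kN/m²
Numerator = 4.1 + 43.05·cos²27.9°·tan21.0° = 4.1 + 43.05·0.7810·0.3839 = 17.007 kPa
Denominator = 43.05·sin27.9°·cos27.9° = 43.05·0.4679·0.8838 = 17.803 kPa
FS = 17.007 / 17.803 = 0.955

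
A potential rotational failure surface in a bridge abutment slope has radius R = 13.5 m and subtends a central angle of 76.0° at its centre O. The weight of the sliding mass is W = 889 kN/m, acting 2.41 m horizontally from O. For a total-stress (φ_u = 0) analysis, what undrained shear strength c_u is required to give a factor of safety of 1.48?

FS = c_u·L_a·R / (W·d), so c_u = FS·W·d / (L_a·R).
Arc length L_a = R·θ = 13.5·(76.0°·π/180) = 13.5·1.3265 = 17.91 m
c_u = 1.48·889·2.41 / (17.91·13.5) = 3170.9 / 241.75 = 13.12 kPa

c_u = 13.1 kPa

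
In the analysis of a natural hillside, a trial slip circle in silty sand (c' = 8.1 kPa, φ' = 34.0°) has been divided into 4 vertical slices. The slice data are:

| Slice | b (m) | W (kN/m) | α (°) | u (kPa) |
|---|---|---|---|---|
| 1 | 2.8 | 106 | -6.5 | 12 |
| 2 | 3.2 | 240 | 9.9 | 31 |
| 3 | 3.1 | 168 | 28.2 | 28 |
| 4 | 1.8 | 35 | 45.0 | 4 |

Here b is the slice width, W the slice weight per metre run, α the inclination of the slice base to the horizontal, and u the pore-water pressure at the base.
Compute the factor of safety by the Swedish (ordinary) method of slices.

FS = 2.11

Ordinary method of slices: FS = Σ[c'·Δl_i + (W_i cosα_i − u_i·Δl_i)·tanφ'] / Σ W_i sinα_i, with Δl_i = b_i / cosα_i.
Slice 1: Δl = 2.8/cos(-6.5°) = 2.818 m; N'_1 = 106·cos(-6.5°) − 12·2.818 = 71.5; c'Δl = 22.83; W sinα = -12.0
Slice 2: Δl = 3.2/cos9.9° = 3.248 m; N'_2 = 240·cos9.9° − 31·3.248 = 135.7; c'Δl = 26.31; W sinα = 41.3
Slice 3: Δl = 3.1/cos28.2° = 3.518 m; N'_3 = 168·cos28.2° − 28·3.518 = 49.6; c'Δl = 28.49; W sinα = 79.4
Slice 4: Δl = 1.8/cos45.0° = 2.546 m; N'_4 = 35·cos45.0° − 4·2.546 = 14.6; c'Δl = 20.62; W sinα = 24.7
Σc'Δl = 98.2 kN/m; ΣN' = 271.4 kN/m; ΣW sinα = 133.4 kN/m
Resisting = 98.2 + 271.4·tan34.0° = 98.2 + 183.0 = 281.3 kN/m
FS = 281.3 / 133.4 = 2.109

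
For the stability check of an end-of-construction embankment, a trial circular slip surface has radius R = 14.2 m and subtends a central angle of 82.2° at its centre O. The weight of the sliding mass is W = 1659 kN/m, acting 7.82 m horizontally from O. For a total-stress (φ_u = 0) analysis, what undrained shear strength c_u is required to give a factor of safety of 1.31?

c_u = 58.7 kPa

FS = c_u·L_a·R / (W·d), so c_u = FS·W·d / (L_a·R).
Arc length L_a = R·θ = 14.2·(82.2°·π/180) = 14.2·1.4347 = 20.37 m
c_u = 1.31·1659·7.82 / (20.37·14.2) = 16995.1 / 289.28 = 58.75 kPa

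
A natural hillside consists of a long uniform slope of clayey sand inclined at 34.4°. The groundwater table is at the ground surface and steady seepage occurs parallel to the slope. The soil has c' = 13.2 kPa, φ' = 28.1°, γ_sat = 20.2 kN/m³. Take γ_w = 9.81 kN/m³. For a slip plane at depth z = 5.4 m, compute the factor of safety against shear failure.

FS = 0.66

With seepage parallel to the slope and the water table at the surface, the effective normal stress on the slip plane uses the buoyant unit weight γ' = γ_sat − γ_w while the driving shear stress uses γ_sat:
FS = [c' + γ' z cos²β tanφ'] / [γ_sat z sinβ cosβ]
γ' = 20.2 − 9.81 = 10.39 kN/m³
Numerator = 13.2 + 10.39·5.4·cos²34.4°·tan28.1° = 13.2 + 10.39·5.4·0.6808·0.5340 = 33.596 kPa
Denominator = 20.2·5.4·sin34.4°·cos34.4° = 20.2·5.4·0.5650·0.8251 = 50.849 kPa
FS = 33.596 / 50.849 = 0.661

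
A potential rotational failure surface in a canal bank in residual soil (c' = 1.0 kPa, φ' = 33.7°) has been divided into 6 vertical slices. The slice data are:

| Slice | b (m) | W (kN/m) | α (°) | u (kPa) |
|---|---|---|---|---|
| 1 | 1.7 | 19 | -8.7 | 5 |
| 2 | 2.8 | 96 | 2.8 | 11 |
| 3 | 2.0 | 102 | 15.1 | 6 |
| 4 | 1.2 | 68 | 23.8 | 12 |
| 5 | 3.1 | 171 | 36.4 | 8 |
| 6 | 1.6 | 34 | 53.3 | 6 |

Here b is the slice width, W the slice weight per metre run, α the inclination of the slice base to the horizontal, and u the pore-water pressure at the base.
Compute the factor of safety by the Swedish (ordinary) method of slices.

FS = 1.23

Ordinary method of slices: FS = Σ[c'·Δl_i + (W_i cosα_i − u_i·Δl_i)·tanφ'] / Σ W_i sinα_i, with Δl_i = b_i / cosα_i.
Slice 1: Δl = 1.7/cos(-8.7°) = 1.720 m; N'_1 = 19·cos(-8.7°) − 5·1.720 = 10.2; c'Δl = 1.72; W sinα = -2.9
Slice 2: Δl = 2.8/cos2.8° = 2.803 m; N'_2 = 96·cos2.8° − 11·2.803 = 65.0; c'Δl = 2.80; W sinα = 4.7
Slice 3: Δl = 2.0/cos15.1° = 2.072 m; N'_3 = 102·cos15.1° − 6·2.072 = 86.0; c'Δl = 2.07; W sinα = 26.6
Slice 4: Δl = 1.2/cos23.8° = 1.312 m; N'_4 = 68·cos23.8° − 12·1.312 = 46.5; c'Δl = 1.31; W sinα = 27.4
Slice 5: Δl = 3.1/cos36.4° = 3.851 m; N'_5 = 171·cos36.4° − 8·3.851 = 106.8; c'Δl = 3.85; W sinα = 101.5
Slice 6: Δl = 1.6/cos53.3° = 2.677 m; N'_6 = 34·cos53.3° − 6·2.677 = 4.3; c'Δl = 2.68; W sinα = 27.3
Σc'Δl = 14.4 kN/m; ΣN' = 318.8 kN/m; ΣW sinα = 184.6 kN/m
Resisting = 14.4 + 318.8·tan33.7° = 14.4 + 212.6 = 227.1 kN/m
FS = 227.1 / 184.6 = 1.230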